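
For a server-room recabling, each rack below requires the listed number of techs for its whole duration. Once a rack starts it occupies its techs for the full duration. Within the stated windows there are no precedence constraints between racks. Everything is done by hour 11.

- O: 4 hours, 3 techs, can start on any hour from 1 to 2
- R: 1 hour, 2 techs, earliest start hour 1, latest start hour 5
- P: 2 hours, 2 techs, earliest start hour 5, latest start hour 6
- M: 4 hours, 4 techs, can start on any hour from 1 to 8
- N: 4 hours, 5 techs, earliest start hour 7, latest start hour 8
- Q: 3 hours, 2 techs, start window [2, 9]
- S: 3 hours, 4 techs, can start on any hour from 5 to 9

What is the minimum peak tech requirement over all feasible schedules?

7

Early-start (O@1, R@1, P@5, M@1, N@7, Q@2, S@5) gives peak 9: h1:9  h2:9  h3:9  h4:9  h5:6  h6:6  h7:9  h8:5  h9:5  h10:5  h11:0.
Shift R→5, P→6, N→8, Q→8.
Schedule O@1, R@5, P@6, M@1, N@8, Q@8, S@5: h1:7  h2:7  h3:7  h4:7  h5:6  h6:6  h7:6  h8:7  h9:7  h10:7  h11:5 — peak 7.
Total tech-hours = 72 over 11 hours ⇒ peak ≥ ⌈72/11⌉ = 7, so 7 is optimal.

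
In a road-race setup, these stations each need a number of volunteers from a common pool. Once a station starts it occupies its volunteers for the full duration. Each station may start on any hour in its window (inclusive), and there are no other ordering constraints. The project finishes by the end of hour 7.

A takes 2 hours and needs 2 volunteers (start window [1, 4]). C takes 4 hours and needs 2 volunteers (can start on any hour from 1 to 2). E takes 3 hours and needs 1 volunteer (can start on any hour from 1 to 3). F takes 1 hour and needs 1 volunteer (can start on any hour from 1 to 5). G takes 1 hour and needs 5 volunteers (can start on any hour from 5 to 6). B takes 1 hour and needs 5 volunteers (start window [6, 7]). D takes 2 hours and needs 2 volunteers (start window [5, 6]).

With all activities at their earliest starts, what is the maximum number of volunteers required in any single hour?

Early-start schedule: A@1, C@1, E@1, F@1, G@5, B@6, D@5.
Load per hour: hour 1: 6, hour 2: 5, hour 3: 3, hour 4: 2, hour 5: 7, hour 6: 7, hour 7: 0.
Peak is 7.

7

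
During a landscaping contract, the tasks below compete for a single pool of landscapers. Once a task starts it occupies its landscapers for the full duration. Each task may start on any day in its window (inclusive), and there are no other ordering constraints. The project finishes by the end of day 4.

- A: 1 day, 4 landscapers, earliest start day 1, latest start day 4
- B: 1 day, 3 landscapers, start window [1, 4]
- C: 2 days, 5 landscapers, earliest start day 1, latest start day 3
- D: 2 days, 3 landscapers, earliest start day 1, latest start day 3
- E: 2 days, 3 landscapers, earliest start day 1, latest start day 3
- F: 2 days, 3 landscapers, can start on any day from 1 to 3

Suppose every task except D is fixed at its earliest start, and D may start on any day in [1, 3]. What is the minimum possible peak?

18

D@1: d1:21  d2:14  d3:0  d4:0 → peak 21
D@2: d1:18  d2:14  d3:3  d4:0 → peak 18
D@3: d1:18  d2:11  d3:3  d4:3 → peak 18
Best is D@2, peak 18.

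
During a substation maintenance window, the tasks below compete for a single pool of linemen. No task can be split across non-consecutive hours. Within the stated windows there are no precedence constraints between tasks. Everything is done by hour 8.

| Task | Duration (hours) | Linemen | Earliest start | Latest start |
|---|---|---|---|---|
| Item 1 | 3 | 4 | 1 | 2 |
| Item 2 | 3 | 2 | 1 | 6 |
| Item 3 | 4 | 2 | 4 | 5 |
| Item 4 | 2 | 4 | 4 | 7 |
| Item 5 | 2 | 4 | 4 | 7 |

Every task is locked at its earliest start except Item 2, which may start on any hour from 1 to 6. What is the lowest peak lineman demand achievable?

10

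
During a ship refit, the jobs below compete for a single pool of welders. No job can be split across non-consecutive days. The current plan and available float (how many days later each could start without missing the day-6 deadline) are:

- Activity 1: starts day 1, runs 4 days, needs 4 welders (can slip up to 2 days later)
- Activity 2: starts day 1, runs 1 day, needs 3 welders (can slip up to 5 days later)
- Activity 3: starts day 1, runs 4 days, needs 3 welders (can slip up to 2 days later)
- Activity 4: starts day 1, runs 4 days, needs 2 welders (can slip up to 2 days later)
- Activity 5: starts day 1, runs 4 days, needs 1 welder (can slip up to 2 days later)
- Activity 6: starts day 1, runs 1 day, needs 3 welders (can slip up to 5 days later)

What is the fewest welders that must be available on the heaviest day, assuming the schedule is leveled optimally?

10

Early-start (Activity 1@1, Activity 2@1, Activity 3@1, Activity 4@1, Activity 5@1, Activity 6@1) gives peak 16: d1:16  d2:10  d3:10  d4:10  d5:0  d6:0.
Shift Activity 4→2, Activity 5→2, Activity 6→5.
Schedule Activity 1@1, Activity 2@1, Activity 3@1, Activity 4@2, Activity 5@2, Activity 6@5: d1:10  d2:10  d3:10  d4:10  d5:6  d6:0 — peak 10.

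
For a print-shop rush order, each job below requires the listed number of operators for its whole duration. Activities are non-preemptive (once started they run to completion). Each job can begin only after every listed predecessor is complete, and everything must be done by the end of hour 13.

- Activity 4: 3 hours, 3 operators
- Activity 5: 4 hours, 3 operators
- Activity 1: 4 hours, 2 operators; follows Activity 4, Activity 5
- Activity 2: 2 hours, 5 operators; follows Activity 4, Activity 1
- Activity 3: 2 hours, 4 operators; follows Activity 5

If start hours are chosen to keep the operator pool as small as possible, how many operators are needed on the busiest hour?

6

Schedule Activity 4@1, Activity 5@1, Activity 1@5, Activity 2@9, Activity 3@5: h1:6  h2:6  h3:6  h4:3  h5:6  h6:6  h7:2  h8:2  h9:5  h10:5  h11:0  h12:0  h13:0 — peak 6.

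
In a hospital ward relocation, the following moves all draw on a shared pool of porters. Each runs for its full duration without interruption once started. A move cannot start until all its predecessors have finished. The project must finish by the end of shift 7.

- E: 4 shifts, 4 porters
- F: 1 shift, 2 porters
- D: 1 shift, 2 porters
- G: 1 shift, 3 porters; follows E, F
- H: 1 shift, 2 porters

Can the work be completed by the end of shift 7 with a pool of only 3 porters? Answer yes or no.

no

Total porter-shifts = 25; over 7 shifts the average is 25/7 > 3, so some shift must exceed 3.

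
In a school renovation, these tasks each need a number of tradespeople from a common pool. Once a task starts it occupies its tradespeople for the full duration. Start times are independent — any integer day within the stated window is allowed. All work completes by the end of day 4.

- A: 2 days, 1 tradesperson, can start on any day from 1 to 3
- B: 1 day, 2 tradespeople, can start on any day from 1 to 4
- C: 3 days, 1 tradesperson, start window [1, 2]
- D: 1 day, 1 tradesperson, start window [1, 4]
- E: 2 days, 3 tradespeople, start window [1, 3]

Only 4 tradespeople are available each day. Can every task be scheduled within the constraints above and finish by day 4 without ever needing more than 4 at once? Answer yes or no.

Schedule A@1, B@1, C@1, D@2, E@3: d1:4  d2:3  d3:4  d4:3 — peak 4 ≤ 4.

yes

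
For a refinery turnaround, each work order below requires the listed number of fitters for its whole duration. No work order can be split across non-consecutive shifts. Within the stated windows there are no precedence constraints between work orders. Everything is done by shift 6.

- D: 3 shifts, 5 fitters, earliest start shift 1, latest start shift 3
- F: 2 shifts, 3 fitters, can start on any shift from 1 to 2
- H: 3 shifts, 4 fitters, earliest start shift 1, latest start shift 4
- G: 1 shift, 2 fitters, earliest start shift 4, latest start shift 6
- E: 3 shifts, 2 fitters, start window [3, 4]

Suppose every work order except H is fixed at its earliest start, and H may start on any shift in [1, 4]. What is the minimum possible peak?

H@1: s1:12  s2:12  s3:11  s4:4  s5:2  s6:0 → peak 12
H@2: s1:8  s2:12  s3:11  s4:8  s5:2  s6:0 → peak 12
H@3: s1:8  s2:8  s3:11  s4:8  s5:6  s6:0 → peak 11
H@4: s1:8  s2:8  s3:7  s4:8  s5:6  s6:4 → peak 8
Best is H@4, peak 8.

8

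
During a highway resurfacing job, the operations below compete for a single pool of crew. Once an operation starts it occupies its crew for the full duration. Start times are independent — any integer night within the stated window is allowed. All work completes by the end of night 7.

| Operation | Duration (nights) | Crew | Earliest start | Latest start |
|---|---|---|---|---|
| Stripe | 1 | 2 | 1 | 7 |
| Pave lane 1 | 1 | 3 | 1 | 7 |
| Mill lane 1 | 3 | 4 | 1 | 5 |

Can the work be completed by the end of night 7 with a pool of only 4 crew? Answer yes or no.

Schedule Stripe@1, Pave lane 1@2, Mill lane 1@3: n1:2  n2:3  n3:4  n4:4  n5:4  n6:0  n7:0 — peak 4 ≤ 4.

yes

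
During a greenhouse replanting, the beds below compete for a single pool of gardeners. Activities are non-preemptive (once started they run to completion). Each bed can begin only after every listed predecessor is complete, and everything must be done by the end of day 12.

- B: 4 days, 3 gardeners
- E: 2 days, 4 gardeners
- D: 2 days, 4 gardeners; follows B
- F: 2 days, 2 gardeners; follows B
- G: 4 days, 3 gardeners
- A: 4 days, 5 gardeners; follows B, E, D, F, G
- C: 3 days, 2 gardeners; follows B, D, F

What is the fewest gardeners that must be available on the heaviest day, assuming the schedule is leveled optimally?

7

Early-start (B@1, E@1, D@5, F@5, G@1, A@7, C@7) gives peak 10: d1:10  d2:10  d3:6  d4:6  d5:6  d6:6  d7:7  d8:7  d9:7  d10:5  d11:0  d12:0.
Shift F→7, G→3, A→9, C→9.
Schedule B@1, E@1, D@5, F@7, G@3, A@9, C@9: d1:7  d2:7  d3:6  d4:6  d5:7  d6:7  d7:2  d8:2  d9:7  d10:7  d11:7  d12:5 — peak 7.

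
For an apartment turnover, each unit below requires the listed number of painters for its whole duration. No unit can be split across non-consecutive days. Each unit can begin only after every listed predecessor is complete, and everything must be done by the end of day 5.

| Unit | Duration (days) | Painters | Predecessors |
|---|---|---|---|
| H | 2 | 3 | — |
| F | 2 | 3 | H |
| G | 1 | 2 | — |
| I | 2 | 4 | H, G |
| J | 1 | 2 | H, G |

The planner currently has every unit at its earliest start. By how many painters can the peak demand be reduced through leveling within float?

Early-start peak: d1:5  d2:3  d3:9  d4:7  d5:0 ⇒ 9.
Leveled (H@1, F@3, G@1, I@3, J@5): d1:5  d2:3  d3:7  d4:7  d5:2 ⇒ 7.
Reduction 9 − 7 = 2.

2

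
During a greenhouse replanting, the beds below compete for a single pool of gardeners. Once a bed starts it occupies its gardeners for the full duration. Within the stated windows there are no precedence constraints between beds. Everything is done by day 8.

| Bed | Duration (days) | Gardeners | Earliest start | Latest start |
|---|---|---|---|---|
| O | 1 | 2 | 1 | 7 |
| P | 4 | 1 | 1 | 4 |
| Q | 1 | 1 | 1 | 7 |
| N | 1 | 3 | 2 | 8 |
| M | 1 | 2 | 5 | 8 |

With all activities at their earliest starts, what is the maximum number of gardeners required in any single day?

4

Early-start schedule: O@1, P@1, Q@1, N@2, M@5.
Load per day: day 1: 4, day 2: 4, day 3: 1, day 4: 1, day 5: 2, day 6: 0, day 7: 0, day 8: 0.
Peak is 4.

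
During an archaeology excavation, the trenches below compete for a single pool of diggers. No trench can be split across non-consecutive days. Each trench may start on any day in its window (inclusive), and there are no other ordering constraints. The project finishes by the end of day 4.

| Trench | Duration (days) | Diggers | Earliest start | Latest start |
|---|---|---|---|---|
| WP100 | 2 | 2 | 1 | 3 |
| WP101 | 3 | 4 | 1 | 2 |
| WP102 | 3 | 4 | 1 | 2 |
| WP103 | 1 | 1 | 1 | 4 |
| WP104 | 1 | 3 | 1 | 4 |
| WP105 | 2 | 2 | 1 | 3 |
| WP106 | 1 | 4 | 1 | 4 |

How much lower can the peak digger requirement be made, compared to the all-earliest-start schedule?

10

Early-start peak: d1:20  d2:12  d3:8  d4:0 ⇒ 20.
Leveled (WP100@1, WP101@1, WP102@1, WP103@4, WP104@4, WP105@3, WP106@4): d1:10  d2:10  d3:10  d4:10 ⇒ 10.
Reduction 20 − 10 = 10.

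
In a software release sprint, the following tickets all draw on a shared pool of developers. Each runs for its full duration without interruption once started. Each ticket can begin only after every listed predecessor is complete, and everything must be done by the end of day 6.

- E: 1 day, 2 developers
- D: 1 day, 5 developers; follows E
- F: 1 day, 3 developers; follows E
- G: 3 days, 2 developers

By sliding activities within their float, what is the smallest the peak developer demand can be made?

Early-start (E@1, D@2, F@2, G@1) gives peak 10: d1:4  d2:10  d3:2  d4:0  d5:0  d6:0.
Shift F→3, G→3.
Schedule E@1, D@2, F@3, G@3: d1:2  d2:5  d3:5  d4:2  d5:2  d6:0 — peak 5.

5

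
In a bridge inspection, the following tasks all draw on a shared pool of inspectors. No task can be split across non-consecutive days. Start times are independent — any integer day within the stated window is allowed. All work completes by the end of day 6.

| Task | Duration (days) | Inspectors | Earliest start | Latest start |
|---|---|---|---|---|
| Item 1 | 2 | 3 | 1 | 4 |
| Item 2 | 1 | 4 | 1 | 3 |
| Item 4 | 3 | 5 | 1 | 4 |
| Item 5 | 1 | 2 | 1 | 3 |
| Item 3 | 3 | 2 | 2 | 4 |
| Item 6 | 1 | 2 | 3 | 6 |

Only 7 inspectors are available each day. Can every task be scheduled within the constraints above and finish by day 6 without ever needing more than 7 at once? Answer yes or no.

Schedule Item 1@1, Item 2@1, Item 4@3, Item 5@2, Item 3@2, Item 6@5: d1:7  d2:7  d3:7  d4:7  d5:7  d6:0 — peak 7 ≤ 7.

yes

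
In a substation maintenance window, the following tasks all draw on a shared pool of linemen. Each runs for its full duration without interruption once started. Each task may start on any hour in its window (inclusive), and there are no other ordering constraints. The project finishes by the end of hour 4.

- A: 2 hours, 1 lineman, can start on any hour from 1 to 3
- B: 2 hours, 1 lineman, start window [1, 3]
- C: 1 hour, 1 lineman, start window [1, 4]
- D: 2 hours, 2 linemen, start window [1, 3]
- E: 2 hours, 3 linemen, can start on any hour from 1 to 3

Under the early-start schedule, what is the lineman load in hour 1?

8

At early start, hour 1 has: A, B, C, D, E.
Demand: 1 + 1 + 1 + 2 + 3 = 8.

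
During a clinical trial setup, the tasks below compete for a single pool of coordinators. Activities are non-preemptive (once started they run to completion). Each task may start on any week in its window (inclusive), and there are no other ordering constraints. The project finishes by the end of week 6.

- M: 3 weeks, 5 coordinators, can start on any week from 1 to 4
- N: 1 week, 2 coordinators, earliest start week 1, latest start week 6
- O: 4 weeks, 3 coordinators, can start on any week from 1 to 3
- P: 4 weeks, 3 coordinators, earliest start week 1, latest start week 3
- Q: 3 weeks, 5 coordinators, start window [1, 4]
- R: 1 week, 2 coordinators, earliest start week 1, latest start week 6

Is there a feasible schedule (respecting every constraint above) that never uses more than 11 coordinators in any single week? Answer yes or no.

Schedule M@1, N@1, O@1, P@2, Q@4, R@5: w1:10  w2:11  w3:11  w4:11  w5:10  w6:5 — peak 11 ≤ 11.

yes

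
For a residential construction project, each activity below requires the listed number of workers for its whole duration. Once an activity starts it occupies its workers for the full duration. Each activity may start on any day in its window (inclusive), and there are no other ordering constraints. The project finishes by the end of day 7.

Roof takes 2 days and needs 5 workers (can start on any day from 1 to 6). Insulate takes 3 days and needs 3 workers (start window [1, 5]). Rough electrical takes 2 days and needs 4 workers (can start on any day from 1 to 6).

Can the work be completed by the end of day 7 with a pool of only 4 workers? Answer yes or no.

no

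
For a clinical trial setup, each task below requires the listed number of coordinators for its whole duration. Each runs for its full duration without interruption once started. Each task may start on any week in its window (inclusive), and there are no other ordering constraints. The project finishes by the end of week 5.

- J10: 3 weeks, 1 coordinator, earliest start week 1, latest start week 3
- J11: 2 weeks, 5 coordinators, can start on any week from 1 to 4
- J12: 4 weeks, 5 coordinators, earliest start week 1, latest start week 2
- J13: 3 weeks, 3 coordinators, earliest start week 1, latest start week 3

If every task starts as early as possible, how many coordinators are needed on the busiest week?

Early-start schedule: J10@1, J11@1, J12@1, J13@1.
Load per week: week 1: 14, week 2: 14, week 3: 9, week 4: 5, week 5: 0.
Peak is 14.

14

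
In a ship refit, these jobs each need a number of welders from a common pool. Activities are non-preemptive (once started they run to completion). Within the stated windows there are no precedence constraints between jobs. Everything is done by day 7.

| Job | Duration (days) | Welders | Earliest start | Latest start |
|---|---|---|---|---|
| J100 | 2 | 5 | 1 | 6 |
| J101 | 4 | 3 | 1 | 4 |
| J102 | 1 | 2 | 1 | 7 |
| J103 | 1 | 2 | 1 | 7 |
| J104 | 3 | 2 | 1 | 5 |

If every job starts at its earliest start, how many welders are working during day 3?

At early start, day 3 has: J101, J104.
Demand: 3 + 2 = 5.

5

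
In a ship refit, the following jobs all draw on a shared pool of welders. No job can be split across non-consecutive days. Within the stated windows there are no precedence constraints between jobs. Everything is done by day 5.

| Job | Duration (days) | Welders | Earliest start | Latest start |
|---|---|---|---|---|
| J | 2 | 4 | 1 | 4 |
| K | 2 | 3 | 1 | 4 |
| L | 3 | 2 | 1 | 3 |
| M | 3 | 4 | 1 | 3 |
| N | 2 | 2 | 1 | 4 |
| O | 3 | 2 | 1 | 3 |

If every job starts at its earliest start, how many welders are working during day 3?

At early start, day 3 has: L, M, O.
Demand: 2 + 4 + 2 = 8.

8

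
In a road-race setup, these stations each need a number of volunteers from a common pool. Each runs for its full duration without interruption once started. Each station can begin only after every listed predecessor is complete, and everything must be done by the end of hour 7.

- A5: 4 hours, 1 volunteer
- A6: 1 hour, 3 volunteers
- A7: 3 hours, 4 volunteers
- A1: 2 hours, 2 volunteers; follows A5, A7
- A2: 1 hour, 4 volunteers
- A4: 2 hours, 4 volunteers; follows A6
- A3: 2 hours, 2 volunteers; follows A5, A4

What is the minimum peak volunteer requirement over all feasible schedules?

Early-start (A5@1, A6@1, A7@1, A1@5, A2@1, A4@2, A3@5) gives peak 12: h1:12  h2:9  h3:9  h4:1  h5:4  h6:4  h7:0.
Shift A2→6, A4→4, A3→6.
Schedule A5@1, A6@1, A7@1, A1@5, A2@6, A4@4, A3@6: h1:8  h2:5  h3:5  h4:5  h5:6  h6:8  h7:2 — peak 8.

8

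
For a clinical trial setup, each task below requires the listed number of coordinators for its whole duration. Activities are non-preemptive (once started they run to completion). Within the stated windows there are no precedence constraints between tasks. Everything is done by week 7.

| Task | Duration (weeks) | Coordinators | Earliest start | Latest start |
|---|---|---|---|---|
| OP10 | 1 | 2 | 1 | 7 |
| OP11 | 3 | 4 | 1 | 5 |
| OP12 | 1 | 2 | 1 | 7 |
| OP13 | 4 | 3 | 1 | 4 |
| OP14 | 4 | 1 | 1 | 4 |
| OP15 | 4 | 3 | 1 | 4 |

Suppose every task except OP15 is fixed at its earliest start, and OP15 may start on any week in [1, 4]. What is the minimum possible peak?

OP15@1: w1:15  w2:11  w3:11  w4:7  w5:0  w6:0  w7:0 → peak 15
OP15@2: w1:12  w2:11  w3:11  w4:7  w5:3  w6:0  w7:0 → peak 12
OP15@3: w1:12  w2:8  w3:11  w4:7  w5:3  w6:3  w7:0 → peak 12
OP15@4: w1:12  w2:8  w3:8  w4:7  w5:3  w6:3  w7:3 → peak 12
Best is OP15@2, peak 12.

12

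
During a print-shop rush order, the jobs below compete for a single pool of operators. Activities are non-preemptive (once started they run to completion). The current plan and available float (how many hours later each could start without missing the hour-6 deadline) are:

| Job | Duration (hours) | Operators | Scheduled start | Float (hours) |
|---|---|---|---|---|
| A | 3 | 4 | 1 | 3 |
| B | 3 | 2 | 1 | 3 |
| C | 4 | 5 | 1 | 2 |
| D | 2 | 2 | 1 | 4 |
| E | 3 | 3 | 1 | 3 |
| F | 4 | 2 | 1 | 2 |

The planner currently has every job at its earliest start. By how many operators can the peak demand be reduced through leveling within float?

6

Early-start peak: h1:18  h2:18  h3:16  h4:7  h5:0  h6:0 ⇒ 18.
Leveled (A@1, B@4, C@1, D@1, E@4, F@3): h1:11  h2:11  h3:11  h4:12  h5:7  h6:7 ⇒ 12.
Reduction 18 − 12 = 6.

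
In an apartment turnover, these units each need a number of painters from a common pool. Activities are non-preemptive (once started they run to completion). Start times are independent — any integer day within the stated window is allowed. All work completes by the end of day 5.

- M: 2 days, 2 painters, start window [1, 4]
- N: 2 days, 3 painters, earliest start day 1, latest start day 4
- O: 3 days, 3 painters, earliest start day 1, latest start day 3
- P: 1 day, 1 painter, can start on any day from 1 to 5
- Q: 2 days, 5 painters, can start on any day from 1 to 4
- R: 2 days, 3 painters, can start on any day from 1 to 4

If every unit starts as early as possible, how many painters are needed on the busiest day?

17

Early-start schedule: M@1, N@1, O@1, P@1, Q@1, R@1.
Load per day: day 1: 17, day 2: 16, day 3: 3, day 4: 0, day 5: 0.
Peak is 17.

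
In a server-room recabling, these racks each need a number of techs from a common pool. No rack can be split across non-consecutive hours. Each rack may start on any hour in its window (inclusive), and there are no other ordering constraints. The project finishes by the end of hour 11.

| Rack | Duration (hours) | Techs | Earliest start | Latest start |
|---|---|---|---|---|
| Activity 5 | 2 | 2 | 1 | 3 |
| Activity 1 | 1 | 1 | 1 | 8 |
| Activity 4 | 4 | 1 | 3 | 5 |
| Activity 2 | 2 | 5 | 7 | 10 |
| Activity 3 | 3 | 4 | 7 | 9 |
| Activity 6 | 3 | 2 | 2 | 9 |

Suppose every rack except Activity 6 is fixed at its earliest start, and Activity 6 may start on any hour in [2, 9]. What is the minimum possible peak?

9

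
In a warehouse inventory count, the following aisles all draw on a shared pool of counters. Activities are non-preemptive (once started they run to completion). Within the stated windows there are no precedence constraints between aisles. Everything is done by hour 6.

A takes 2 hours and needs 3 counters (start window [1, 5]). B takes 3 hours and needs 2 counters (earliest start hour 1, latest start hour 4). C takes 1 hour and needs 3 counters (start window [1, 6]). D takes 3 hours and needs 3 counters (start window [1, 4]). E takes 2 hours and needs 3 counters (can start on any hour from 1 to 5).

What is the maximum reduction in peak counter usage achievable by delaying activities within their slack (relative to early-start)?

8

Early-start peak: h1:14  h2:11  h3:5  h4:0  h5:0  h6:0 ⇒ 14.
Leveled (A@1, B@1, C@3, D@4, E@4): h1:5  h2:5  h3:5  h4:6  h5:6  h6:3 ⇒ 6.
Reduction 14 − 6 = 8.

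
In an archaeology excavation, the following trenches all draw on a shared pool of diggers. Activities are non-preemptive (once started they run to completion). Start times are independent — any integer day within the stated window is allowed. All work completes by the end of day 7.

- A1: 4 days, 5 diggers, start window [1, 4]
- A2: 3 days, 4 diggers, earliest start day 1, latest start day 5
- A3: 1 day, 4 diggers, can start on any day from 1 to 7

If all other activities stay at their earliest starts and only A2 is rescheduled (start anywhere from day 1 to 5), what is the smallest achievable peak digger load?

A2@1: d1:13  d2:9  d3:9  d4:5  d5:0  d6:0  d7:0 → peak 13
A2@2: d1:9  d2:9  d3:9  d4:9  d5:0  d6:0  d7:0 → peak 9
A2@3: d1:9  d2:5  d3:9  d4:9  d5:4  d6:0  d7:0 → peak 9
A2@4: d1:9  d2:5  d3:5  d4:9  d5:4  d6:4  d7:0 → peak 9
A2@5: d1:9  d2:5  d3:5  d4:5  d5:4  d6:4  d7:4 → peak 9
Best is A2@2, peak 9.

9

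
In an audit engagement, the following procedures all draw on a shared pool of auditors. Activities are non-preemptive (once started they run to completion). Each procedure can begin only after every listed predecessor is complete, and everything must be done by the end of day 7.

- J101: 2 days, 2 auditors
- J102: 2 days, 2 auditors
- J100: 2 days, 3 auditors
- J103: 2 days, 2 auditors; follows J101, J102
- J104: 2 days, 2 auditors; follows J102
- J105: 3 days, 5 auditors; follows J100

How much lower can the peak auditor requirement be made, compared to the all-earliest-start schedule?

2

Early-start peak: d1:7  d2:7  d3:9  d4:9  d5:5  d6:0  d7:0 ⇒ 9.
Leveled (J101@1, J102@1, J100@1, J103@3, J104@3, J105@5): d1:7  d2:7  d3:4  d4:4  d5:5  d6:5  d7:5 ⇒ 7.
Reduction 9 − 7 = 2.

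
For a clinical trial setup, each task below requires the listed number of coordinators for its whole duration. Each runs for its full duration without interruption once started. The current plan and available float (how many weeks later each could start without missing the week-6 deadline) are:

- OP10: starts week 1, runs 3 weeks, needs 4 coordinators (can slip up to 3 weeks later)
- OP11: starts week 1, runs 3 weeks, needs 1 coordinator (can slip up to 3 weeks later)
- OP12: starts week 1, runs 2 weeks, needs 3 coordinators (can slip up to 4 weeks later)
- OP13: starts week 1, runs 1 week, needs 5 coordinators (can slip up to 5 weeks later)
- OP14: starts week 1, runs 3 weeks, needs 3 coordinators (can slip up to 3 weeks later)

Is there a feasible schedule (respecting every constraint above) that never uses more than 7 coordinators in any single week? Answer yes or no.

yes

Schedule OP10@1, OP11@4, OP12@1, OP13@6, OP14@3: w1:7  w2:7  w3:7  w4:4  w5:4  w6:6 — peak 7 ≤ 7.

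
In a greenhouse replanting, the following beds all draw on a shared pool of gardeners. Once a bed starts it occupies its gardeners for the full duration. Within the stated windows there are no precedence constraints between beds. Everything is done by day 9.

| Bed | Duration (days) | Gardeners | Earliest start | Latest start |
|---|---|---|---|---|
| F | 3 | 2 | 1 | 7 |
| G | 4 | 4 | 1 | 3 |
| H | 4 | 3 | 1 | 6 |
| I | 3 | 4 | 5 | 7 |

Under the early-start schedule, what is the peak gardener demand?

Early-start schedule: F@1, G@1, H@1, I@5.
Load per day: day 1: 9, day 2: 9, day 3: 9, day 4: 7, day 5: 4, day 6: 4, day 7: 4, day 8: 0, day 9: 0.
Peak is 9.

9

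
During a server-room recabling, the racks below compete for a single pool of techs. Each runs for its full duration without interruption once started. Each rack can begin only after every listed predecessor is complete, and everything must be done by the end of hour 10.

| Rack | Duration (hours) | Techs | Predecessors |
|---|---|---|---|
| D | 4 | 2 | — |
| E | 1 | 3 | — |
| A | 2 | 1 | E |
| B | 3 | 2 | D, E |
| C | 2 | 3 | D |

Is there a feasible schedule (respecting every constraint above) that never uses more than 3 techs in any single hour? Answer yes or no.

yes

Schedule D@1, E@5, A@6, B@6, C@9: h1:2  h2:2  h3:2  h4:2  h5:3  h6:3  h7:3  h8:2  h9:3  h10:3 — peak 3 ≤ 3.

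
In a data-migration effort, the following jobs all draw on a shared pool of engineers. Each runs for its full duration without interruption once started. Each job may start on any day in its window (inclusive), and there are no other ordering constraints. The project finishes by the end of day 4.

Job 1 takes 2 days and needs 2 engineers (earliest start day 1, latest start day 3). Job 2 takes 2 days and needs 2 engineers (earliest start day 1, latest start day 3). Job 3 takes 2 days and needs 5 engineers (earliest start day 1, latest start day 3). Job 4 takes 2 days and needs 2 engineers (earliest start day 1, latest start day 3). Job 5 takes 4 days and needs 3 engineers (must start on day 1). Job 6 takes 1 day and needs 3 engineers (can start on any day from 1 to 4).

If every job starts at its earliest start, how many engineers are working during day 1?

17

At early start, day 1 has: Job 1, Job 2, Job 3, Job 4, Job 5, Job 6.
Demand: 2 + 2 + 5 + 2 + 3 + 3 = 17.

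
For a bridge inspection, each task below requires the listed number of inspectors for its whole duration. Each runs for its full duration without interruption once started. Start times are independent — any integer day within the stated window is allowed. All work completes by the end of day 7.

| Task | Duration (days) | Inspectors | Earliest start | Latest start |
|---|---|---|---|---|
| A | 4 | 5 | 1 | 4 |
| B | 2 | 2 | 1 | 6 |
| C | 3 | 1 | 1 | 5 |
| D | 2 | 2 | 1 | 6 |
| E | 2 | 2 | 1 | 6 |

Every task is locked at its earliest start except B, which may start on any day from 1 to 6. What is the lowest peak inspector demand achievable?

10

B@1: d1:12  d2:12  d3:6  d4:5  d5:0  d6:0  d7:0 → peak 12
B@2: d1:10  d2:12  d3:8  d4:5  d5:0  d6:0  d7:0 → peak 12
B@3: d1:10  d2:10  d3:8  d4:7  d5:0  d6:0  d7:0 → peak 10
B@4: d1:10  d2:10  d3:6  d4:7  d5:2  d6:0  d7:0 → peak 10
B@5: d1:10  d2:10  d3:6  d4:5  d5:2  d6:2  d7:0 → peak 10
B@6: d1:10  d2:10  d3:6  d4:5  d5:0  d6:2  d7:2 → peak 10
Best is B@3, peak 10.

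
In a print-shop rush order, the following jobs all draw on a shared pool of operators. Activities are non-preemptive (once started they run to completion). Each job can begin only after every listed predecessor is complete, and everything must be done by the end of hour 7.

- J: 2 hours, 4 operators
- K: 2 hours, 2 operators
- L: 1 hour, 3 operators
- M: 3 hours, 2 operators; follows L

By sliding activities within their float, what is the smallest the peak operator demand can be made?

Early-start (J@1, K@1, L@1, M@2) gives peak 9: h1:9  h2:8  h3:2  h4:2  h5:0  h6:0  h7:0.
Shift K→4, L→3, M→4.
Schedule J@1, K@4, L@3, M@4: h1:4  h2:4  h3:3  h4:4  h5:4  h6:2  h7:0 — peak 4.

4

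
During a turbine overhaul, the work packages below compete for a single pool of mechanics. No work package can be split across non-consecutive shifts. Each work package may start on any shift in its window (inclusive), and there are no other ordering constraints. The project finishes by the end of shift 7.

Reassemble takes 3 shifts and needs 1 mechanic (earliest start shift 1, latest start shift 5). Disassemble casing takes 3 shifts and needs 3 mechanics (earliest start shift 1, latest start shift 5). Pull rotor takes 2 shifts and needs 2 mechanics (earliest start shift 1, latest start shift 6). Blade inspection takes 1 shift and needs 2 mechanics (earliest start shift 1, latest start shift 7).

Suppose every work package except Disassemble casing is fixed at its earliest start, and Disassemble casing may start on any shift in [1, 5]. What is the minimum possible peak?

Disassemble casing@1: s1:8  s2:6  s3:4  s4:0  s5:0  s6:0  s7:0 → peak 8
Disassemble casing@2: s1:5  s2:6  s3:4  s4:3  s5:0  s6:0  s7:0 → peak 6
Disassemble casing@3: s1:5  s2:3  s3:4  s4:3  s5:3  s6:0  s7:0 → peak 5
Disassemble casing@4: s1:5  s2:3  s3:1  s4:3  s5:3  s6:3  s7:0 → peak 5
Disassemble casing@5: s1:5  s2:3  s3:1  s4:0  s5:3  s6:3  s7:3 → peak 5
Best is Disassemble casing@3, peak 5.

5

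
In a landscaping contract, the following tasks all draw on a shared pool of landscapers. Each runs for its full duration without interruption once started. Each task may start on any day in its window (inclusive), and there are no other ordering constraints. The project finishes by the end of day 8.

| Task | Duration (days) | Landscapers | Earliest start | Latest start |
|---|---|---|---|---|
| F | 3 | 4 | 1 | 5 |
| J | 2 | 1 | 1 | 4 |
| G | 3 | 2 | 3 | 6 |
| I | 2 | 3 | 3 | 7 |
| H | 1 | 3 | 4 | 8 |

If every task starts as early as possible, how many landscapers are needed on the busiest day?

Early-start schedule: F@1, J@1, G@3, I@3, H@4.
Load per day: day 1: 5, day 2: 5, day 3: 9, day 4: 8, day 5: 2, day 6: 0, day 7: 0, day 8: 0.
Peak is 9.

9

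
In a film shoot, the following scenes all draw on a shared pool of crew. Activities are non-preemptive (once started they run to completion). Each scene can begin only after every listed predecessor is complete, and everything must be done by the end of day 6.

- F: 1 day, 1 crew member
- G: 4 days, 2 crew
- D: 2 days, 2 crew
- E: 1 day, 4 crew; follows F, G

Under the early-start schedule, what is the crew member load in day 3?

2

At early start, day 3 has: G.
Demand: 2 = 2.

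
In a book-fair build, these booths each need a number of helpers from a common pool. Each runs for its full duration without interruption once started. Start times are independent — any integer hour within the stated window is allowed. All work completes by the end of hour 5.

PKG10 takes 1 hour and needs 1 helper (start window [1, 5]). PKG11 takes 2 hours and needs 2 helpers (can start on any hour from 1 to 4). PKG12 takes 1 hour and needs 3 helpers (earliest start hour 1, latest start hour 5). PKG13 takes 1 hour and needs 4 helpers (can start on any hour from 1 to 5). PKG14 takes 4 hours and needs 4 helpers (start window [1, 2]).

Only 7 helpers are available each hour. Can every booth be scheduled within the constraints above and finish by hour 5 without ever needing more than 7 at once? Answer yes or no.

yes

Schedule PKG10@1, PKG11@1, PKG12@3, PKG13@1, PKG14@2: h1:7  h2:6  h3:7  h4:4  h5:4 — peak 7 ≤ 7.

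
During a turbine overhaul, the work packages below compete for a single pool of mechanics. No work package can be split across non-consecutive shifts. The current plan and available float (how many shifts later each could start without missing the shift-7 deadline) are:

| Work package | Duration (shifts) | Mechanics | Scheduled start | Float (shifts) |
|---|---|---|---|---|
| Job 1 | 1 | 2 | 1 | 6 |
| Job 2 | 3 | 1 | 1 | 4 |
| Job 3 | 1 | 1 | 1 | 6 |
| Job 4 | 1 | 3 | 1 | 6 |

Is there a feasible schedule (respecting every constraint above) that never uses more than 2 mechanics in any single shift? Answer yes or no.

The minimum achievable peak is 3; 2 < 3, so no feasible schedule stays within the cap.

no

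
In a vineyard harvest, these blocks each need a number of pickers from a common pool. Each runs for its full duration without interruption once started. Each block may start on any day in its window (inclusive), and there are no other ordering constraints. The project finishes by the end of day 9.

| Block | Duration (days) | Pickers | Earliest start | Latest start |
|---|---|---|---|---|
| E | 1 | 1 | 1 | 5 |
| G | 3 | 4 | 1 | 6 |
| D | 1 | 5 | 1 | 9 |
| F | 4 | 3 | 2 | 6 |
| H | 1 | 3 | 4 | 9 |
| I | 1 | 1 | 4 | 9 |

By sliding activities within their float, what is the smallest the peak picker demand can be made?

Early-start (E@1, G@1, D@1, F@2, H@4, I@4) gives peak 10: d1:10  d2:7  d3:7  d4:7  d5:3  d6:0  d7:0  d8:0  d9:0.
Shift D→4, F→5, H→9, I→5.
Schedule E@1, G@1, D@4, F@5, H@9, I@5: d1:5  d2:4  d3:4  d4:5  d5:4  d6:3  d7:3  d8:3  d9:3 — peak 5.

5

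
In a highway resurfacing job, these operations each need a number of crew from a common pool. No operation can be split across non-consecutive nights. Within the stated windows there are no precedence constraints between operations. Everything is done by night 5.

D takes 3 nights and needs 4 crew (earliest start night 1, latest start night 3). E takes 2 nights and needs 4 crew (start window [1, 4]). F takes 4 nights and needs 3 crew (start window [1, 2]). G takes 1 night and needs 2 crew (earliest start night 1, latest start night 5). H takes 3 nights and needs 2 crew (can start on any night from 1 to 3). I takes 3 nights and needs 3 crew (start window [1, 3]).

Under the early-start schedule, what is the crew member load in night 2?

At early start, night 2 has: D, E, F, H, I.
Demand: 4 + 4 + 3 + 2 + 3 = 16.

16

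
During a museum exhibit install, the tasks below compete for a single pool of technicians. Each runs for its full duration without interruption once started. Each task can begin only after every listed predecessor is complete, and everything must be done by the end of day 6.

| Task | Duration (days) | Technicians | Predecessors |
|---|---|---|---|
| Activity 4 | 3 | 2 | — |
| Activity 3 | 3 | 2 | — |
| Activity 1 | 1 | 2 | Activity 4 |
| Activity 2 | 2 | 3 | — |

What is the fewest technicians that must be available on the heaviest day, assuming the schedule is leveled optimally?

4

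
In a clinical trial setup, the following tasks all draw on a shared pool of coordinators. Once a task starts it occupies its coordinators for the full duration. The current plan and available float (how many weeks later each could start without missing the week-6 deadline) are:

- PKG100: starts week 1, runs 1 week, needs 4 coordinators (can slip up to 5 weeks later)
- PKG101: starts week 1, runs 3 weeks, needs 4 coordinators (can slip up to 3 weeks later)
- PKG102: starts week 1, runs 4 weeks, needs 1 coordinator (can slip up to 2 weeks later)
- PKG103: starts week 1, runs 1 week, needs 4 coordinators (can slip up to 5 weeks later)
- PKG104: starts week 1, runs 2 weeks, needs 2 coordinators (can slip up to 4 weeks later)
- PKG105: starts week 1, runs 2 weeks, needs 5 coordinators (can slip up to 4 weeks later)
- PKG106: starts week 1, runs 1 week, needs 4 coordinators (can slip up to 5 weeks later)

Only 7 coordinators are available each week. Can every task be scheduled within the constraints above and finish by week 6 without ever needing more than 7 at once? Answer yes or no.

no

The minimum achievable peak is 8; 7 < 8, so no feasible schedule stays within the cap.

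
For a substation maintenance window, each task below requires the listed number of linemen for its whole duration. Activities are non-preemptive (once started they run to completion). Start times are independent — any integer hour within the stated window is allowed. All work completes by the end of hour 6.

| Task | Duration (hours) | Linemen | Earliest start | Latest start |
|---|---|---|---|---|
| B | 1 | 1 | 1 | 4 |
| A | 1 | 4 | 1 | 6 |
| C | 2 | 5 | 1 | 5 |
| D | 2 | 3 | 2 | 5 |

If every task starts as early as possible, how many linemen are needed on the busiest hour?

10

Early-start schedule: B@1, A@1, C@1, D@2.
Load per hour: hour 1: 10, hour 2: 8, hour 3: 3, hour 4: 0, hour 5: 0, hour 6: 0.
Peak is 10.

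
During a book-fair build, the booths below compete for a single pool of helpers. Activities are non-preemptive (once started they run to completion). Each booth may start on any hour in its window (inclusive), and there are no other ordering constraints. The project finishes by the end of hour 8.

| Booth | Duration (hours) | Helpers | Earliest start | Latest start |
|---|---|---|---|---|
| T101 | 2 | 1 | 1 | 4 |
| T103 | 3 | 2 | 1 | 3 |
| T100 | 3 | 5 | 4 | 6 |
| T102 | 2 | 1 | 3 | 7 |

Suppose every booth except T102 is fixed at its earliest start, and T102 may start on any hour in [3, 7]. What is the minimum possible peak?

5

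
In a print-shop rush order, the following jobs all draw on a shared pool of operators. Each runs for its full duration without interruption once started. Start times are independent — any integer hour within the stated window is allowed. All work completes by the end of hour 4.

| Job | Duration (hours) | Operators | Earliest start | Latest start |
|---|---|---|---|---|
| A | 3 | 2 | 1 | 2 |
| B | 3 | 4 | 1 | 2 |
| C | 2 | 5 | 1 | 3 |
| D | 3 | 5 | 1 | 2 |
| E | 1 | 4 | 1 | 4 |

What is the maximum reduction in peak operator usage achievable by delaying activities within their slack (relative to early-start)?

4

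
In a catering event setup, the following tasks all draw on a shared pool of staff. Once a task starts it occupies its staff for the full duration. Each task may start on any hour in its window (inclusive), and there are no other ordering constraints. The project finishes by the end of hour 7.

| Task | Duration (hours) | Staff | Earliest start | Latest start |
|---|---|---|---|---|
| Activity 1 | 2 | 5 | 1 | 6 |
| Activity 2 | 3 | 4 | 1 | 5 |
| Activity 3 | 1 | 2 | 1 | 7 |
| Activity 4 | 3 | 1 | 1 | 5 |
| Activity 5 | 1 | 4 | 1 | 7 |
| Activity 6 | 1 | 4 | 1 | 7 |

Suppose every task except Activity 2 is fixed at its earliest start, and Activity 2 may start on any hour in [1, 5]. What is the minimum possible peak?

Activity 2@1: h1:20  h2:10  h3:5  h4:0  h5:0  h6:0  h7:0 → peak 20
Activity 2@2: h1:16  h2:10  h3:5  h4:4  h5:0  h6:0  h7:0 → peak 16
Activity 2@3: h1:16  h2:6  h3:5  h4:4  h5:4  h6:0  h7:0 → peak 16
Activity 2@4: h1:16  h2:6  h3:1  h4:4  h5:4  h6:4  h7:0 → peak 16
Activity 2@5: h1:16  h2:6  h3:1  h4:0  h5:4  h6:4  h7:4 → peak 16
Best is Activity 2@2, peak 16.

16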